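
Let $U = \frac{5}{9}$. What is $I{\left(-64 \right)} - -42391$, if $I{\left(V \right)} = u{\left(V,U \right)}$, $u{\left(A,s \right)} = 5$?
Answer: $42396$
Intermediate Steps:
$U = \frac{5}{9}$ ($U = 5 \cdot \frac{1}{9} = \frac{5}{9} \approx 0.55556$)
$I{\left(V \right)} = 5$
$I{\left(-64 \right)} - -42391 = 5 - -42391 = 5 + 42391 = 42396$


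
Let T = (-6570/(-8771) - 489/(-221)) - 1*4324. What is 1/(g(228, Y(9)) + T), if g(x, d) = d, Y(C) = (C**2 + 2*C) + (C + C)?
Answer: -1938391/8149069948 ≈ -0.00023787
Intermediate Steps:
Y(C) = C**2 + 4*C (Y(C) = (C**2 + 2*C) + 2*C = C**2 + 4*C)
T = -8375861695/1938391 (T = (-6570*(-1/8771) - 489*(-1/221)) - 4324 = (6570/8771 + 489/221) - 4324 = 5740989/1938391 - 4324 = -8375861695/1938391 ≈ -4321.0)
1/(g(228, Y(9)) + T) = 1/(9*(4 + 9) - 8375861695/1938391) = 1/(9*13 - 8375861695/1938391) = 1/(117 - 8375861695/1938391) = 1/(-8149069948/1938391) = -1938391/8149069948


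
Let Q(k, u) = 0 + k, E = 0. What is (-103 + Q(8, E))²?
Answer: 9025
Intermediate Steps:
Q(k, u) = k
(-103 + Q(8, E))² = (-103 + 8)² = (-95)² = 9025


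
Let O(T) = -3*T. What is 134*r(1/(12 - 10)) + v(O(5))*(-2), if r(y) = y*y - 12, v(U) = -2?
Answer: -3141/2 ≈ -1570.5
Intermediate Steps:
r(y) = -12 + y² (r(y) = y² - 12 = -12 + y²)
134*r(1/(12 - 10)) + v(O(5))*(-2) = 134*(-12 + (1/(12 - 10))²) - 2*(-2) = 134*(-12 + (1/2)²) + 4 = 134*(-12 + (½)²) + 4 = 134*(-12 + ¼) + 4 = 134*(-47/4) + 4 = -3149/2 + 4 = -3141/2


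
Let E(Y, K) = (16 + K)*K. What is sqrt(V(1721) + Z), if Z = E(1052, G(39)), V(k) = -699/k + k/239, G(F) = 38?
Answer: 2*sqrt(87078429566098)/411319 ≈ 45.374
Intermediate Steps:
E(Y, K) = K*(16 + K)
V(k) = -699/k + k/239 (V(k) = -699/k + k*(1/239) = -699/k + k/239)
Z = 2052 (Z = 38*(16 + 38) = 38*54 = 2052)
sqrt(V(1721) + Z) = sqrt((-699/1721 + (1/239)*1721) + 2052) = sqrt((-699*1/1721 + 1721/239) + 2052) = sqrt((-699/1721 + 1721/239) + 2052) = sqrt(2794780/411319 + 2052) = sqrt(846821368/411319) = 2*sqrt(87078429566098)/411319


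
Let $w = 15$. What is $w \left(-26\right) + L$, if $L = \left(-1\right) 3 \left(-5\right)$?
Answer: $-375$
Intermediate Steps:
$L = 15$ ($L = \left(-3\right) \left(-5\right) = 15$)
$w \left(-26\right) + L = 15 \left(-26\right) + 15 = -390 + 15 = -375$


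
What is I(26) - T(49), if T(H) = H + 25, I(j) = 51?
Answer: -23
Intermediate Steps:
T(H) = 25 + H
I(26) - T(49) = 51 - (25 + 49) = 51 - 1*74 = 51 - 74 = -23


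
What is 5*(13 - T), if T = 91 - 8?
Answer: -350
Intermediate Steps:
T = 83
5*(13 - T) = 5*(13 - 1*83) = 5*(13 - 83) = 5*(-70) = -350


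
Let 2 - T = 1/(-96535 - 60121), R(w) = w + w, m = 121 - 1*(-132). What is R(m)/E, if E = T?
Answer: 7206176/28483 ≈ 253.00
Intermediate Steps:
m = 253 (m = 121 + 132 = 253)
R(w) = 2*w
T = 313313/156656 (T = 2 - 1/(-96535 - 60121) = 2 - 1/(-156656) = 2 - 1*(-1/156656) = 2 + 1/156656 = 313313/156656 ≈ 2.0000)
E = 313313/156656 ≈ 2.0000
R(m)/E = (2*253)/(313313/156656) = 506*(156656/313313) = 7206176/28483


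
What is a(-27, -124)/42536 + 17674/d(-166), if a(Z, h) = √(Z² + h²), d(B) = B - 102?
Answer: -8837/134 + √16105/42536 ≈ -65.945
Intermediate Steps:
d(B) = -102 + B
a(-27, -124)/42536 + 17674/d(-166) = √((-27)² + (-124)²)/42536 + 17674/(-102 - 166) = √(729 + 15376)*(1/42536) + 17674/(-268) = √16105*(1/42536) + 17674*(-1/268) = √16105/42536 - 8837/134 = -8837/134 + √16105/42536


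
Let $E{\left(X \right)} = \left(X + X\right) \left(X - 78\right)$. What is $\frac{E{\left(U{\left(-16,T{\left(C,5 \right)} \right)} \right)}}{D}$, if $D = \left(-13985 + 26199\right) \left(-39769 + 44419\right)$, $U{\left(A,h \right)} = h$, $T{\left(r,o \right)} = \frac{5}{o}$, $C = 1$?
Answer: $- \frac{77}{28397550} \approx -2.7115 \cdot 10^{-6}$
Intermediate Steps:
$E{\left(X \right)} = 2 X \left(-78 + X\right)$
$D = 56795100$ ($D = 12214 \cdot 4650 = 56795100$)
$\frac{E{\left(U{\left(-16,T{\left(C,5 \right)} \right)} \right)}}{D} = \frac{2 \cdot \frac{5}{5} \left(-78 + \frac{5}{5}\right)}{56795100} = 2 \cdot 5 \cdot \frac{1}{5} \left(-78 + 5 \cdot \frac{1}{5}\right) \frac{1}{56795100} = 2 \cdot 1 \left(-78 + 1\right) \frac{1}{56795100} = 2 \cdot 1 \left(-77\right) \frac{1}{56795100} = \left(-154\right) \frac{1}{56795100} = - \frac{77}{28397550}$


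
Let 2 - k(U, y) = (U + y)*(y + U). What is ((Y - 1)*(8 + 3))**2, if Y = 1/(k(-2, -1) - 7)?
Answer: 27225/196 ≈ 138.90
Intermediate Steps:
k(U, y) = 2 - (U + y)**2 (k(U, y) = 2 - (U + y)*(y + U) = 2 - (U + y)*(U + y) = 2 - (U + y)**2)
Y = -1/14 (Y = 1/((2 - (-2 - 1)**2) - 7) = 1/((2 - 1*(-3)**2) - 7) = 1/((2 - 1*9) - 7) = 1/((2 - 9) - 7) = 1/(-7 - 7) = 1/(-14) = -1/14 ≈ -0.071429)
((Y - 1)*(8 + 3))**2 = ((-1/14 - 1)*(8 + 3))**2 = (-15/14*11)**2 = (-165/14)**2 = 27225/196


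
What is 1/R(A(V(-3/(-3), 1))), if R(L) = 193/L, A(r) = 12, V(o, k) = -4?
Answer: 12/193 ≈ 0.062176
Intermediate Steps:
1/R(A(V(-3/(-3), 1))) = 1/(193/12) = 12/193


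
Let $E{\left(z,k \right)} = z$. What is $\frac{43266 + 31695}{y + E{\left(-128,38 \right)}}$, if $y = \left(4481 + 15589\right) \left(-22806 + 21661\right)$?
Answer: $- \frac{74961}{22980278} \approx -0.003262$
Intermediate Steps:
$y = -22980150$ ($y = 20070 \left(-1145\right) = -22980150$)
$\frac{43266 + 31695}{y + E{\left(-128,38 \right)}} = \frac{43266 + 31695}{-22980150 - 128} = \frac{74961}{-22980278} = 74961 \left(- \frac{1}{22980278}\right) = - \frac{74961}{22980278}$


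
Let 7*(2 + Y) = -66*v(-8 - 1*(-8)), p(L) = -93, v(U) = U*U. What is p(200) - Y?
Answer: -91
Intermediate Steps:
v(U) = U²
Y = -2 (Y = -2 + (-66*(-8 - 1*(-8))²)/7 = -2 + (-66*(-8 + 8)²)/7 = -2 + (-66*0²)/7 = -2 + (-66*0)/7 = -2 + (⅐)*0 = -2 + 0 = -2)
p(200) - Y = -93 - 1*(-2) = -93 + 2 = -91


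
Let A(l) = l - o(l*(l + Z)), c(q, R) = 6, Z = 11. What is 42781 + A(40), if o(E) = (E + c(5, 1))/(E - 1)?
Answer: 87309973/2039 ≈ 42820.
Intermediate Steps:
o(E) = (6 + E)/(-1 + E) (o(E) = (E + 6)/(E - 1) = (6 + E)/(-1 + E))
A(l) = l - (6 + l*(11 + l))/(-1 + l*(11 + l)) (A(l) = l - (6 + l*(l + 11))/(-1 + l*(l + 11)) = l - (6 + l*(11 + l))/(-1 + l*(11 + l)))
42781 + A(40) = 42781 + (-6 + 40*(-1 + 40*(11 + 40)) - 1*40*(11 + 40))/(-1 + 40*(11 + 40)) = 42781 + (-6 + 40*(-1 + 40*51) - 1*40*51)/(-1 + 40*51) = 42781 + (-6 + 40*(-1 + 2040) - 2040)/(-1 + 2040) = 42781 + (-6 + 40*2039 - 2040)/2039 = 42781 + (-6 + 81560 - 2040)/2039 = 42781 + (1/2039)*79514 = 42781 + 79514/2039 = 87309973/2039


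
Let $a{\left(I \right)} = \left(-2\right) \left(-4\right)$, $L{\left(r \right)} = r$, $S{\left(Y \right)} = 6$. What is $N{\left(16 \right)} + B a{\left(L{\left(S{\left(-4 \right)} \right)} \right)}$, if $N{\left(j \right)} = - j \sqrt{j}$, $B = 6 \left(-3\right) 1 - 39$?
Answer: $-520$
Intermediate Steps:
$a{\left(I \right)} = 8$
$B = -57$ ($B = \left(-18\right) 1 - 39 = -18 - 39 = -57$)
$N{\left(j \right)} = - j^{\frac{3}{2}}$
$N{\left(16 \right)} + B a{\left(L{\left(S{\left(-4 \right)} \right)} \right)} = - 16^{\frac{3}{2}} - 456 = \left(-1\right) 64 - 456 = -64 - 456 = -520$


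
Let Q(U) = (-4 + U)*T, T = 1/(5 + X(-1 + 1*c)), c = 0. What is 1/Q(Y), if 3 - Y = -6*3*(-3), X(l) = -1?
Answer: -4/55 ≈ -0.072727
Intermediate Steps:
Y = -51 (Y = 3 - (-6*3)*(-3) = 3 - (-18)*(-3) = 3 - 1*54 = 3 - 54 = -51)
T = 1/4 (T = 1/(5 - 1) = 1/4 ≈ 0.25000)
Q(U) = -1 + U/4 (Q(U) = (-4 + U)*(1/4) = -1 + U/4)
1/Q(Y) = 1/(-1 + (1/4)*(-51)) = 1/(-1 - 51/4) = 1/(-55/4) = -4/55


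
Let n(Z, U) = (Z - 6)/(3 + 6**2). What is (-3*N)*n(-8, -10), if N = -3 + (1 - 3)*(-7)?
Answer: 154/13 ≈ 11.846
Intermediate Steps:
n(Z, U) = -2/13 + Z/39 (n(Z, U) = (-6 + Z)/(3 + 36) = (-6 + Z)/39 = (-6 + Z)*(1/39) = -2/13 + Z/39)
N = 11 (N = -3 - 2*(-7) = -3 + 14 = 11)
(-3*N)*n(-8, -10) = (-3*11)*(-2/13 + (1/39)*(-8)) = -33*(-2/13 - 8/39) = -33*(-14/39) = 154/13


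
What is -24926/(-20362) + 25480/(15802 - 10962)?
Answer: 7993320/1231901 ≈ 6.4886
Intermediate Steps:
-24926/(-20362) + 25480/(15802 - 10962) = -24926*(-1/20362) + 25480/4840 = 12463/10181 + 25480*(1/4840) = 12463/10181 + 637/121 = 7993320/1231901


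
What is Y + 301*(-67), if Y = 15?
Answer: -20152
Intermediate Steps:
Y + 301*(-67) = 15 + 301*(-67) = 15 - 20167 = -20152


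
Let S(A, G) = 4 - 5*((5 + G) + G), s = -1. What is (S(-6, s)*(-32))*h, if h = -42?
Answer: -14784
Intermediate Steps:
S(A, G) = -21 - 10*G (S(A, G) = 4 - 5*(5 + 2*G) = 4 + (-25 - 10*G) = -21 - 10*G)
(S(-6, s)*(-32))*h = ((-21 - 10*(-1))*(-32))*(-42) = ((-21 + 10)*(-32))*(-42) = -11*(-32)*(-42) = 352*(-42) = -14784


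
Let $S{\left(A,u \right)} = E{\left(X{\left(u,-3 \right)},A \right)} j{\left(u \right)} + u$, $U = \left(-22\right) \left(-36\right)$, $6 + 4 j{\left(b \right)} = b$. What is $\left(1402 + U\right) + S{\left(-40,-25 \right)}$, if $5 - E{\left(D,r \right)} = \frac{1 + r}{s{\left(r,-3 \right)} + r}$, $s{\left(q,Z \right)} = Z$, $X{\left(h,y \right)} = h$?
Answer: $\frac{91903}{43} \approx 2137.3$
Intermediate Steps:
$j{\left(b \right)} = - \frac{3}{2} + \frac{b}{4}$
$E{\left(D,r \right)} = 5 - \frac{1 + r}{-3 + r}$
$U = 792$
$S{\left(A,u \right)} = u + \frac{4 \left(-4 + A\right) \left(- \frac{3}{2} + \frac{u}{4}\right)}{-3 + A}$ ($S{\left(A,u \right)} = \frac{4 \left(-4 + A\right)}{-3 + A} \left(- \frac{3}{2} + \frac{u}{4}\right) + u = \frac{4 \left(-4 + A\right) \left(- \frac{3}{2} + \frac{u}{4}\right)}{-3 + A} + u = u + \frac{4 \left(-4 + A\right) \left(- \frac{3}{2} + \frac{u}{4}\right)}{-3 + A}$)
$\left(1402 + U\right) + S{\left(-40,-25 \right)} = \left(1402 + 792\right) + \frac{- 25 \left(-3 - 40\right) + \left(-6 - 25\right) \left(-4 - 40\right)}{-3 - 40} = 2194 + \frac{\left(-25\right) \left(-43\right) - -1364}{-43} = 2194 - \frac{1075 + 1364}{43} = 2194 - \frac{2439}{43} = \frac{91903}{43}$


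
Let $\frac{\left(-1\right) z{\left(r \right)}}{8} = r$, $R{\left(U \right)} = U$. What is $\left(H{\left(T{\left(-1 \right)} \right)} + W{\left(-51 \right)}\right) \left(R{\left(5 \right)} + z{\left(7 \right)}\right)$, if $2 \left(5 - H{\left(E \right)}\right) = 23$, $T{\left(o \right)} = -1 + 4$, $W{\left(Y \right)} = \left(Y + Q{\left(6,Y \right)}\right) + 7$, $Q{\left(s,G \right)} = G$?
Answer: $\frac{10353}{2} \approx 5176.5$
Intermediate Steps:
$W{\left(Y \right)} = 7 + 2 Y$ ($W{\left(Y \right)} = \left(Y + Y\right) + 7 = 2 Y + 7 = 7 + 2 Y$)
$z{\left(r \right)} = - 8 r$
$T{\left(o \right)} = 3$
$H{\left(E \right)} = - \frac{13}{2}$ ($H{\left(E \right)} = 5 - \frac{23}{2} = - \frac{13}{2}$)
$\left(H{\left(T{\left(-1 \right)} \right)} + W{\left(-51 \right)}\right) \left(R{\left(5 \right)} + z{\left(7 \right)}\right) = \left(- \frac{13}{2} + \left(7 + 2 \left(-51\right)\right)\right) \left(5 - 56\right) = \left(- \frac{13}{2} + \left(7 - 102\right)\right) \left(5 - 56\right) = \left(- \frac{13}{2} - 95\right) \left(-51\right) = \left(- \frac{203}{2}\right) \left(-51\right) = \frac{10353}{2}$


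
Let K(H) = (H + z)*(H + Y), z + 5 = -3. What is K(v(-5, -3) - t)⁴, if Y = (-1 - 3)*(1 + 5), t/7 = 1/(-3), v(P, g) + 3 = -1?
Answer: 24863077991521/6561 ≈ 3.7895e+9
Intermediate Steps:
z = -8 (z = -5 - 3 = -8)
v(P, g) = -4 (v(P, g) = -3 - 1 = -4)
t = -7/3 (t = 7/(-3) = 7*(-⅓) = -7/3 ≈ -2.3333)
Y = -24 (Y = -4*6 = -24)
K(H) = (-24 + H)*(-8 + H) (K(H) = (H - 8)*(H - 24) = (-8 + H)*(-24 + H) = (-24 + H)*(-8 + H))
K(v(-5, -3) - t)⁴ = (192 + (-4 - 1*(-7/3))² - 32*(-4 - 1*(-7/3)))⁴ = (192 + (-4 + 7/3)² - 32*(-4 + 7/3))⁴ = (192 + (-5/3)² - 32*(-5/3))⁴ = (192 + 25/9 + 160/3)⁴ = (2233/9)⁴ = 24863077991521/6561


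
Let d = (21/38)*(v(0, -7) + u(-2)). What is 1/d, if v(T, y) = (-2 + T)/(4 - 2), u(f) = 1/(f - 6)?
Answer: -304/189 ≈ -1.6085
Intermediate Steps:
u(f) = 1/(-6 + f)
v(T, y) = -1 + T/2 (v(T, y) = (-2 + T)/2 = (-2 + T)*(½) = -1 + T/2)
d = -189/304 (d = (21/38)*((-1 + (½)*0) + 1/(-6 - 2)) = (21*(1/38))*((-1 + 0) + 1/(-8)) = 21*(-1 - ⅛)/38 = (21/38)*(-9/8) = -189/304 ≈ -0.62171)
1/d = 1/(-189/304) = -304/189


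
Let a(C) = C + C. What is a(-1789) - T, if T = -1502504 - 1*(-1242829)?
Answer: 256097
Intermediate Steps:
a(C) = 2*C
T = -259675 (T = -1502504 + 1242829 = -259675)
a(-1789) - T = 2*(-1789) - 1*(-259675) = -3578 + 259675 = 256097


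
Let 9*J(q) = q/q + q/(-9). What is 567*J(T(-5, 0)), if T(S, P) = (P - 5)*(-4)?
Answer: -77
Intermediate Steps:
T(S, P) = 20 - 4*P (T(S, P) = (-5 + P)*(-4) = 20 - 4*P)
J(q) = ⅑ - q/81 (J(q) = (q/q + q/(-9))/9 = (1 + q*(-⅑))/9 = (1 - q/9)/9 = ⅑ - q/81)
567*J(T(-5, 0)) = 567*(⅑ - (20 - 4*0)/81) = 567*(⅑ - (20 + 0)/81) = 567*(⅑ - 1/81*20) = 567*(⅑ - 20/81) = 567*(-11/81) = -77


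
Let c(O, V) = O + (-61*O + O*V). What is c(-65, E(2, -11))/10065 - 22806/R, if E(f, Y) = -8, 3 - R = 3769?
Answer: 3516973/541497 ≈ 6.4949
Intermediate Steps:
R = -3766 (R = 3 - 1*3769 = 3 - 3769 = -3766)
c(O, V) = -60*O + O*V
c(-65, E(2, -11))/10065 - 22806/R = -65*(-60 - 8)/10065 - 22806/(-3766) = -65*(-68)*(1/10065) - 22806*(-1/3766) = 4420*(1/10065) + 1629/269 = 884/2013 + 1629/269 = 3516973/541497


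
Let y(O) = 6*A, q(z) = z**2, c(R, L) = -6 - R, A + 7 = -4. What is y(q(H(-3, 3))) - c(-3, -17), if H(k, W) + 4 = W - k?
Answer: -63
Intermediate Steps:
A = -11 (A = -7 - 4 = -11)
H(k, W) = -4 + W - k (H(k, W) = -4 + (W - k) = -4 + W - k)
y(O) = -66 (y(O) = 6*(-11) = -66)
y(q(H(-3, 3))) - c(-3, -17) = -66 - (-6 - 1*(-3)) = -66 - (-6 + 3) = -66 - 1*(-3) = -66 + 3 = -63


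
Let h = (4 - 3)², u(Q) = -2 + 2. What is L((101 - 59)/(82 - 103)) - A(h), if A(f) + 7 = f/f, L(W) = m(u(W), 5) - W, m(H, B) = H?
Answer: 8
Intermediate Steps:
u(Q) = 0
L(W) = -W (L(W) = 0 - W = -W)
h = 1 (h = 1² = 1)
A(f) = -6 (A(f) = -7 + f/f = -7 + 1 = -6)
L((101 - 59)/(82 - 103)) - A(h) = -(101 - 59)/(82 - 103) - 1*(-6) = -42/(-21) + 6 = -42*(-1)/21 + 6 = -1*(-2) + 6 = 2 + 6 = 8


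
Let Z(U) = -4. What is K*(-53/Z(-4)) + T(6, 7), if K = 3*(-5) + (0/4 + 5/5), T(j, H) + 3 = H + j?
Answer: -351/2 ≈ -175.50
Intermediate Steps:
T(j, H) = -3 + H + j (T(j, H) = -3 + (H + j) = -3 + H + j)
K = -14 (K = -15 + (0*(1/4) + 5*(1/5)) = -15 + (0 + 1) = -15 + 1 = -14)
K*(-53/Z(-4)) + T(6, 7) = -(-742)/(-4) + (-3 + 7 + 6) = -(-742)*(-1)/4 + 10 = -14*53/4 + 10 = -371/2 + 10 = -351/2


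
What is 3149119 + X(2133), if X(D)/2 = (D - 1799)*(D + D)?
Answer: 5998807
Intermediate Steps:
X(D) = 4*D*(-1799 + D) (X(D) = 2*((D - 1799)*(D + D)) = 2*((-1799 + D)*(2*D)) = 2*(2*D*(-1799 + D)) = 4*D*(-1799 + D))
3149119 + X(2133) = 3149119 + 4*2133*(-1799 + 2133) = 3149119 + 4*2133*334 = 3149119 + 2849688 = 5998807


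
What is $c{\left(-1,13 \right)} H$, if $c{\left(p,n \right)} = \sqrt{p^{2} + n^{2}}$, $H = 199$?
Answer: $199 \sqrt{170} \approx 2594.6$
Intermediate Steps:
$c{\left(p,n \right)} = \sqrt{n^{2} + p^{2}}$
$c{\left(-1,13 \right)} H = \sqrt{13^{2} + \left(-1\right)^{2}} \cdot 199 = \sqrt{169 + 1} \cdot 199 = \sqrt{170} \cdot 199 = 199 \sqrt{170}$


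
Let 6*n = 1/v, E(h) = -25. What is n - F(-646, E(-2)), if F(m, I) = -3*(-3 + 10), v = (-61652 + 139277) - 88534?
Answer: 1374533/65454 ≈ 21.000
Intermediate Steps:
v = -10909 (v = 77625 - 88534 = -10909)
F(m, I) = -21 (F(m, I) = -3*7 = -21)
n = -1/65454 (n = (⅙)/(-10909) = (⅙)*(-1/10909) = -1/65454 ≈ -1.5278e-5)
n - F(-646, E(-2)) = -1/65454 - 1*(-21) = -1/65454 + 21 = 1374533/65454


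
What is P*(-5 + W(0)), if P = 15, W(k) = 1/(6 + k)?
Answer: -145/2 ≈ -72.500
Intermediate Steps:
P*(-5 + W(0)) = 15*(-5 + 1/(6 + 0)) = 15*(-5 + 1/6) = 15*(-5 + ⅙) = 15*(-29/6) = -145/2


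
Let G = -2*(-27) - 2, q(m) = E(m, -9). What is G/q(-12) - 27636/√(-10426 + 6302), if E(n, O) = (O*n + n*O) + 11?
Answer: 52/227 + 13818*I*√1031/1031 ≈ 0.22907 + 430.34*I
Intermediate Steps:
E(n, O) = 11 + 2*O*n (E(n, O) = (O*n + O*n) + 11 = 2*O*n + 11 = 11 + 2*O*n)
q(m) = 11 - 18*m (q(m) = 11 + 2*(-9)*m = 11 - 18*m)
G = 52 (G = 54 - 2 = 52)
G/q(-12) - 27636/√(-10426 + 6302) = 52/(11 - 18*(-12)) - 27636/√(-10426 + 6302) = 52/(11 + 216) - 27636*(-I*√1031/2062) = 52/227 - 27636*(-I*√1031/2062) = 52*(1/227) - (-13818)*I*√1031/1031 = 52/227 + 13818*I*√1031/1031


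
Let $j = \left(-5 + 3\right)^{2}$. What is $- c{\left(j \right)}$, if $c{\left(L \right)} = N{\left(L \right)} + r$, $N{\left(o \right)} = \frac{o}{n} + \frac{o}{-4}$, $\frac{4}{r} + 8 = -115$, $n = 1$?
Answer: $- \frac{365}{123} \approx -2.9675$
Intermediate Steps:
$j = 4$ ($j = \left(-2\right)^{2} = 4$)
$r = - \frac{4}{123}$ ($r = \frac{4}{-8 - 115} = \frac{4}{-123} = 4 \left(- \frac{1}{123}\right) = - \frac{4}{123} \approx -0.03252$)
$N{\left(o \right)} = \frac{3 o}{4}$ ($N{\left(o \right)} = \frac{o}{1} + \frac{o}{-4} = o 1 + o \left(- \frac{1}{4}\right) = o - \frac{o}{4} = \frac{3 o}{4}$)
$c{\left(L \right)} = - \frac{4}{123} + \frac{3 L}{4}$ ($c{\left(L \right)} = \frac{3 L}{4} - \frac{4}{123} = - \frac{4}{123} + \frac{3 L}{4}$)
$- c{\left(j \right)} = - (- \frac{4}{123} + \frac{3}{4} \cdot 4) = - (- \frac{4}{123} + 3) = \left(-1\right) \frac{365}{123} = - \frac{365}{123}$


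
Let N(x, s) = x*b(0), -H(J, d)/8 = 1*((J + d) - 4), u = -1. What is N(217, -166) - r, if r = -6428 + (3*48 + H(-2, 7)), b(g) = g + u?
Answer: 6075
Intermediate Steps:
b(g) = -1 + g (b(g) = g - 1 = -1 + g)
H(J, d) = 32 - 8*J - 8*d (H(J, d) = -8*((J + d) - 4) = -8*(-4 + J + d) = 32 - 8*J - 8*d)
N(x, s) = -x (N(x, s) = x*(-1 + 0) = x*(-1) = -x)
r = -6292 (r = -6428 + (3*48 + (32 - 8*(-2) - 8*7)) = -6428 + (144 + (32 + 16 - 56)) = -6428 + (144 - 8) = -6428 + 136 = -6292)
N(217, -166) - r = -1*217 - 1*(-6292) = -217 + 6292 = 6075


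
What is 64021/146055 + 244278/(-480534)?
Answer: -818959346/11697398895 ≈ -0.070012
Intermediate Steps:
64021/146055 + 244278/(-480534) = 64021*(1/146055) + 244278*(-1/480534) = 64021/146055 - 40713/80089 = -818959346/11697398895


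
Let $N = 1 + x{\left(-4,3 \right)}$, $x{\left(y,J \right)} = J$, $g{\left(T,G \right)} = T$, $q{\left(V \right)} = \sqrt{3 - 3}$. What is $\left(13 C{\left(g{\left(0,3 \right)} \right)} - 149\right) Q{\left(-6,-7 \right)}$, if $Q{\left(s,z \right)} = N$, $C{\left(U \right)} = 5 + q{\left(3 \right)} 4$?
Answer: $-336$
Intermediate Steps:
$q{\left(V \right)} = 0$ ($q{\left(V \right)} = \sqrt{0} = 0$)
$C{\left(U \right)} = 5$ ($C{\left(U \right)} = 5 + 0 \cdot 4 = 5 + 0 = 5$)
$N = 4$ ($N = 1 + 3 = 4$)
$Q{\left(s,z \right)} = 4$
$\left(13 C{\left(g{\left(0,3 \right)} \right)} - 149\right) Q{\left(-6,-7 \right)} = \left(13 \cdot 5 - 149\right) 4 = \left(65 - 149\right) 4 = \left(-84\right) 4 = -336$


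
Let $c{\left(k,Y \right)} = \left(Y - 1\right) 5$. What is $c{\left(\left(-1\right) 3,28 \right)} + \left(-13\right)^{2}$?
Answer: $304$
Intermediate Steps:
$c{\left(k,Y \right)} = -5 + 5 Y$ ($c{\left(k,Y \right)} = \left(-1 + Y\right) 5 = -5 + 5 Y$)
$c{\left(\left(-1\right) 3,28 \right)} + \left(-13\right)^{2} = \left(-5 + 5 \cdot 28\right) + \left(-13\right)^{2} = \left(-5 + 140\right) + 169 = 135 + 169 = 304$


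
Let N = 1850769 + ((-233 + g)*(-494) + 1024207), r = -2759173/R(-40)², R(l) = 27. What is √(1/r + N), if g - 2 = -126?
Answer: √23229914501521014169/2759173 ≈ 1746.8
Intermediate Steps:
g = -124 (g = 2 - 126 = -124)
r = -2759173/729 (r = -2759173/(27²) = -2759173/729 ≈ -3784.9)
N = 3051334 (N = 1850769 + ((-233 - 124)*(-494) + 1024207) = 1850769 + (-357*(-494) + 1024207) = 1850769 + (176358 + 1024207) = 1850769 + 1200565 = 3051334)
√(1/r + N) = √(1/(-2759173/729) + 3051334) = √(-729/2759173 + 3051334) = √(8419158386053/2759173) = √23229914501521014169/2759173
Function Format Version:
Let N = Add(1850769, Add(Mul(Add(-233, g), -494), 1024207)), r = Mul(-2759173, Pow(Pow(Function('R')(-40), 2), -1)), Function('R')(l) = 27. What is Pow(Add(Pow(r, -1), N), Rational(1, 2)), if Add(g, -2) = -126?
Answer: Mul(Rational(1, 2759173), Pow(23229914501521014169, Rational(1, 2))) ≈ 1746.8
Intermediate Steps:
g = -124 (g = Add(2, -126) = -124)
r = Rational(-2759173, 729) (r = Mul(-2759173, Pow(Pow(27, 2), -1)) = Mul(-2759173, Pow(729, -1)) = Mul(-2759173, Rational(1, 729)) = Rational(-2759173, 729) ≈ -3784.9)
N = 3051334 (N = Add(1850769, Add(Mul(Add(-233, -124), -494), 1024207)) = Add(1850769, Add(Mul(-357, -494), 1024207)) = Add(1850769, Add(176358, 1024207)) = Add(1850769, 1200565) = 3051334)
Pow(Add(Pow(r, -1), N), Rational(1, 2)) = Pow(Add(Pow(Rational(-2759173, 729), -1), 3051334), Rational(1, 2)) = Pow(Add(Rational(-729, 2759173), 3051334), Rational(1, 2)) = Pow(Rational(8419158386053, 2759173), Rational(1, 2)) = Mul(Rational(1, 2759173), Pow(23229914501521014169, Rational(1, 2)))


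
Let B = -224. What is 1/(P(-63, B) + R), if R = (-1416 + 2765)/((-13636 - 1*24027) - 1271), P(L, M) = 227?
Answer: 38934/8836669 ≈ 0.0044060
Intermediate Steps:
R = -1349/38934 (R = 1349/((-13636 - 24027) - 1271) = 1349/(-37663 - 1271) = 1349/(-38934) = 1349*(-1/38934) = -1349/38934 ≈ -0.034648)
1/(P(-63, B) + R) = 1/(227 - 1349/38934) = 1/(8836669/38934) = 38934/8836669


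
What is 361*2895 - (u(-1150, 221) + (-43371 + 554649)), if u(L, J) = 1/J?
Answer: 117973556/221 ≈ 5.3382e+5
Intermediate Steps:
361*2895 - (u(-1150, 221) + (-43371 + 554649)) = 361*2895 - (1/221 + (-43371 + 554649)) = 1045095 - (1/221 + 511278) = 1045095 - 1*112992439/221 = 1045095 - 112992439/221 = 117973556/221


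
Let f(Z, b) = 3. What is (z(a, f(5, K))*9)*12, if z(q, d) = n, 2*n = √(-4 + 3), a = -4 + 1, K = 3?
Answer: 54*I ≈ 54.0*I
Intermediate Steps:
a = -3
n = I/2 (n = √(-4 + 3)/2 = √(-1)/2 = I/2 ≈ 0.5*I)
z(q, d) = I/2
(z(a, f(5, K))*9)*12 = ((I/2)*9)*12 = (9*I/2)*12 = 54*I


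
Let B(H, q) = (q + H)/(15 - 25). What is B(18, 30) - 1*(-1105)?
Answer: 5501/5 ≈ 1100.2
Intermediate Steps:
B(H, q) = -H/10 - q/10 (B(H, q) = (H + q)/(-10) = (H + q)*(-1/10) = -H/10 - q/10)
B(18, 30) - 1*(-1105) = (-1/10*18 - 1/10*30) - 1*(-1105) = (-9/5 - 3) + 1105 = -24/5 + 1105 = 5501/5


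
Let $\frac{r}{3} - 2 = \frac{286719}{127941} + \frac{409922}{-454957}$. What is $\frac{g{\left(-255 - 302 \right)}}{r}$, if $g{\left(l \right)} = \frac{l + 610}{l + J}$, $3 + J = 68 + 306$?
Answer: $- \frac{1028335212487}{36161058415230} \approx -0.028438$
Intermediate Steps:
$J = 371$ ($J = -3 + \left(68 + 306\right) = -3 + 374 = 371$)
$r = \frac{194414292555}{19402551179}$ ($r = 6 + 3 \left(\frac{286719}{127941} + \frac{409922}{-454957}\right) = 6 + 3 \left(286719 \cdot \frac{1}{127941} + 409922 \left(- \frac{1}{454957}\right)\right) = 6 + 3 \left(\frac{95573}{42647} - \frac{409922}{454957}\right) = 6 + 3 \cdot \frac{25999661827}{19402551179} = 6 + \frac{77998985481}{19402551179} = \frac{194414292555}{19402551179} \approx 10.02$)
$g{\left(l \right)} = \frac{610 + l}{371 + l}$ ($g{\left(l \right)} = \frac{l + 610}{l + 371} = \frac{610 + l}{371 + l}$)
$\frac{g{\left(-255 - 302 \right)}}{r} = \frac{\frac{1}{371 - 557} \left(610 - 557\right)}{\frac{194414292555}{19402551179}} = \frac{610 - 557}{371 - 557} \cdot \frac{19402551179}{194414292555} = \frac{1}{-186} \cdot 53 \cdot \frac{19402551179}{194414292555} = \left(- \frac{1}{186}\right) 53 \cdot \frac{19402551179}{194414292555} = \left(- \frac{53}{186}\right) \frac{19402551179}{194414292555} = - \frac{1028335212487}{36161058415230}$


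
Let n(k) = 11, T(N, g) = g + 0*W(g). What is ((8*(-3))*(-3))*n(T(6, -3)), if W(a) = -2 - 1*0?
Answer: 792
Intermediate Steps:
W(a) = -2 (W(a) = -2 + 0 = -2)
T(N, g) = g (T(N, g) = g + 0*(-2) = g + 0 = g)
((8*(-3))*(-3))*n(T(6, -3)) = ((8*(-3))*(-3))*11 = -24*(-3)*11 = 72*11 = 792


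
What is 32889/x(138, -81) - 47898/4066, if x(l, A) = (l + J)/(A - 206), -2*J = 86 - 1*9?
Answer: -38384321289/404567 ≈ -94878.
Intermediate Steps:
J = -77/2 (J = -(86 - 1*9)/2 = -(86 - 9)/2 = -½*77 = -77/2 ≈ -38.500)
x(l, A) = (-77/2 + l)/(-206 + A) (x(l, A) = (l - 77/2)/(A - 206) = (-77/2 + l)/(-206 + A))
32889/x(138, -81) - 47898/4066 = 32889/(((-77/2 + 138)/(-206 - 81))) - 47898/4066 = 32889/(((199/2)/(-287))) - 47898*1/4066 = 32889/((-1/287*199/2)) - 23949/2033 = 32889/(-199/574) - 23949/2033 = 32889*(-574/199) - 23949/2033 = -18878286/199 - 23949/2033 = -38384321289/404567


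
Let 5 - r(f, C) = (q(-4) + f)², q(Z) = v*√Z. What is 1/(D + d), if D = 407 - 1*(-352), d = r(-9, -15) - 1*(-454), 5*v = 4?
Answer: 712225/812141521 - 18000*I/812141521 ≈ 0.00087697 - 2.2164e-5*I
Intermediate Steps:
v = ⅘ (v = (⅕)*4 = ⅘ ≈ 0.80000)
q(Z) = 4*√Z/5
r(f, C) = 5 - (f + 8*I/5)² (r(f, C) = 5 - (4*√(-4)/5 + f)² = 5 - (4*(2*I)/5 + f)² = 5 - (8*I/5 + f)² = 5 - (f + 8*I/5)²)
d = 459 - (-45 + 8*I)²/25 (d = (5 - (5*(-9) + 8*I)²/25) - 1*(-454) = (5 - (-45 + 8*I)²/25) + 454 = 459 - (-45 + 8*I)²/25 ≈ 380.56 + 28.8*I)
D = 759 (D = 407 + 352 = 759)
1/(D + d) = 1/(759 + (9514/25 + 144*I/5)) = 1/(28489/25 + 144*I/5) = 625*(28489/25 - 144*I/5)/812141521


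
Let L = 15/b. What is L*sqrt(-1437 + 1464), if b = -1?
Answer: -45*sqrt(3) ≈ -77.942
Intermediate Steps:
L = -15 (L = 15/(-1) = 15*(-1) = -15)
L*sqrt(-1437 + 1464) = -15*sqrt(-1437 + 1464) = -45*sqrt(3)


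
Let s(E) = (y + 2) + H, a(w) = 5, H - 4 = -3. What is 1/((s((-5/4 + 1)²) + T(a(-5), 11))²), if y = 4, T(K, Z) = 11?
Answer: 1/324 ≈ 0.0030864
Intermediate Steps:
H = 1 (H = 4 - 3 = 1)
s(E) = 7 (s(E) = (4 + 2) + 1 = 6 + 1 = 7)
1/((s((-5/4 + 1)²) + T(a(-5), 11))²) = 1/((7 + 11)²) = 1/(18²) = 1/324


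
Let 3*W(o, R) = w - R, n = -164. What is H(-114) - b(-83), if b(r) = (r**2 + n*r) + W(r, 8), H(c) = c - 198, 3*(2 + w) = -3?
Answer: -62428/3 ≈ -20809.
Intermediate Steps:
w = -3 (w = -2 + (1/3)*(-3) = -2 - 1 = -3)
H(c) = -198 + c
W(o, R) = -1 - R/3 (W(o, R) = (-3 - R)/3 = -1 - R/3)
b(r) = -11/3 + r**2 - 164*r (b(r) = (r**2 - 164*r) + (-1 - 1/3*8) = (r**2 - 164*r) + (-1 - 8/3) = (r**2 - 164*r) - 11/3 = -11/3 + r**2 - 164*r)
H(-114) - b(-83) = (-198 - 114) - (-11/3 + (-83)**2 - 164*(-83)) = -312 - (-11/3 + 6889 + 13612) = -312 - 1*61492/3 = -312 - 61492/3 = -62428/3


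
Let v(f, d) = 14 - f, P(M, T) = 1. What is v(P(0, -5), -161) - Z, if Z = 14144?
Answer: -14131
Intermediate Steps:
v(P(0, -5), -161) - Z = (14 - 1*1) - 1*14144 = (14 - 1) - 14144 = 13 - 14144 = -14131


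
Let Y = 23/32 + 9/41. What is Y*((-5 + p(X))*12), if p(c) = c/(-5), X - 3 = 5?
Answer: -121869/1640 ≈ -74.310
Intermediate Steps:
X = 8 (X = 3 + 5 = 8)
p(c) = -c/5 (p(c) = c*(-1/5) = -c/5)
Y = 1231/1312 (Y = 23*(1/32) + 9*(1/41) = 23/32 + 9/41 = 1231/1312 ≈ 0.93826)
Y*((-5 + p(X))*12) = 1231*((-5 - 1/5*8)*12)/1312 = 1231*((-5 - 8/5)*12)/1312 = 1231*(-33/5*12)/1312 = (1231/1312)*(-396/5) = -121869/1640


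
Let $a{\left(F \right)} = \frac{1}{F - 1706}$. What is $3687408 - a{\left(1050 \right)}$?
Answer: $\frac{2418939649}{656} \approx 3.6874 \cdot 10^{6}$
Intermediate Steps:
$a{\left(F \right)} = \frac{1}{-1706 + F}$
$3687408 - a{\left(1050 \right)} = 3687408 - \frac{1}{-1706 + 1050} = 3687408 - \frac{1}{-656} = 3687408 - - \frac{1}{656} = 3687408 + \frac{1}{656} = \frac{2418939649}{656}$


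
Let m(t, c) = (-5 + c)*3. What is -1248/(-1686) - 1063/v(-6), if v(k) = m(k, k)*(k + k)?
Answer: -216335/111276 ≈ -1.9441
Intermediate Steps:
m(t, c) = -15 + 3*c
v(k) = 2*k*(-15 + 3*k) (v(k) = (-15 + 3*k)*(k + k) = (-15 + 3*k)*(2*k) = 2*k*(-15 + 3*k))
-1248/(-1686) - 1063/v(-6) = -1248/(-1686) - 1063*(-1/(36*(-5 - 6))) = -1248*(-1/1686) - 1063/(6*(-6)*(-11)) = 208/281 - 1063/396 = -216335/111276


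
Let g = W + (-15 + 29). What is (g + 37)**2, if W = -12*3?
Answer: 225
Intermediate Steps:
W = -36
g = -22 (g = -36 + (-15 + 29) = -36 + 14 = -22)
(g + 37)**2 = (-22 + 37)**2 = 15**2 = 225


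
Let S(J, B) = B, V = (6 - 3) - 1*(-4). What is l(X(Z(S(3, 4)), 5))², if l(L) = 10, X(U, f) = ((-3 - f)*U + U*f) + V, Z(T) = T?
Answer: 100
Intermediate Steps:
V = 7 (V = 3 + 4 = 7)
X(U, f) = 7 + U*f + U*(-3 - f) (X(U, f) = ((-3 - f)*U + U*f) + 7 = (U*(-3 - f) + U*f) + 7 = (U*f + U*(-3 - f)) + 7 = 7 + U*f + U*(-3 - f))
l(X(Z(S(3, 4)), 5))² = 10² = 100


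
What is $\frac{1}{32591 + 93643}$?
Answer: $\frac{1}{126234} \approx 7.9218 \cdot 10^{-6}$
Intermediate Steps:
$\frac{1}{32591 + 93643} = \frac{1}{126234}$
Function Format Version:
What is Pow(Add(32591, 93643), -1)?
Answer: Rational(1, 126234) ≈ 7.9218e-6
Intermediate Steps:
Pow(Add(32591, 93643), -1) = Pow(126234, -1) = Rational(1, 126234)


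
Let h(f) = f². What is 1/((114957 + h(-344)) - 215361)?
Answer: 1/17932 ≈ 5.5766e-5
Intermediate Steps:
1/((114957 + h(-344)) - 215361) = 1/((114957 + (-344)²) - 215361) = 1/((114957 + 118336) - 215361) = 1/(233293 - 215361) = 1/17932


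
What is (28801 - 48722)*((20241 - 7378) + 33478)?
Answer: -923159061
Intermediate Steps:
(28801 - 48722)*((20241 - 7378) + 33478) = -19921*(12863 + 33478) = -19921*46341 = -923159061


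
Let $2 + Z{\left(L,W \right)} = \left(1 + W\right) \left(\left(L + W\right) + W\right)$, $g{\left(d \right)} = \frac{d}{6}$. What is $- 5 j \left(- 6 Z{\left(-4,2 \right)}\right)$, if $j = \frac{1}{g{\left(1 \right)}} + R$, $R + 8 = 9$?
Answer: $-420$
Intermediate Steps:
$g{\left(d \right)} = \frac{d}{6}$ ($g{\left(d \right)} = d \frac{1}{6} = \frac{d}{6}$)
$R = 1$ ($R = -8 + 9 = 1$)
$Z{\left(L,W \right)} = -2 + \left(1 + W\right) \left(L + 2 W\right)$ ($Z{\left(L,W \right)} = -2 + \left(1 + W\right) \left(\left(L + W\right) + W\right) = -2 + \left(1 + W\right) \left(L + 2 W\right)$)
$j = 7$ ($j = \frac{1}{\frac{1}{6} \cdot 1} + 1 = \frac{1}{\frac{1}{6}} + 1 = 6 + 1 = 7$)
$- 5 j \left(- 6 Z{\left(-4,2 \right)}\right) = \left(-5\right) 7 \left(- 6 \left(-2 - 4 + 2 \cdot 2 + 2 \cdot 2^{2} - 8\right)\right) = - 35 \left(- 6 \left(-2 - 4 + 4 + 2 \cdot 4 - 8\right)\right) = - 35 \left(- 6 \left(-2 - 4 + 4 + 8 - 8\right)\right) = - 35 \left(\left(-6\right) \left(-2\right)\right) = \left(-35\right) 12 = -420$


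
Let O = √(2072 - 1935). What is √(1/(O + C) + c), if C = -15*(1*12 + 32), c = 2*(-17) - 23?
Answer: √(-37621 + 57*√137)/√(660 - √137) ≈ 7.5499*I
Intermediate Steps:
c = -57 (c = -34 - 23 = -57)
O = √137 ≈ 11.705
C = -660 (C = -15*(12 + 32) = -15*44 = -660)
√(1/(O + C) + c) = √(1/(√137 - 660) - 57) = √(1/(-660 + √137) - 57) = √(-57 + 1/(-660 + √137))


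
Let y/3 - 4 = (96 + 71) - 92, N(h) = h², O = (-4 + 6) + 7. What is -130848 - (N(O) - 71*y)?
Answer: -114102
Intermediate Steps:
O = 9 (O = 2 + 7 = 9)
y = 237 (y = 12 + 3*((96 + 71) - 92) = 12 + 3*(167 - 92) = 12 + 3*75 = 12 + 225 = 237)
-130848 - (N(O) - 71*y) = -130848 - (9² - 71*237) = -130848 - (81 - 16827) = -130848 - 1*(-16746) = -130848 + 16746 = -114102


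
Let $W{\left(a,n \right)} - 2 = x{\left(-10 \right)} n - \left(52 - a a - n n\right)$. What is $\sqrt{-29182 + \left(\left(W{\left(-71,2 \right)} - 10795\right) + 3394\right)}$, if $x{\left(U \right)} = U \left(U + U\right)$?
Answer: $2 i \sqrt{7797} \approx 176.6 i$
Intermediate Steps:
$x{\left(U \right)} = 2 U^{2}$ ($x{\left(U \right)} = U 2 U = 2 U^{2}$)
$W{\left(a,n \right)} = -50 + a^{2} + n^{2} + 200 n$ ($W{\left(a,n \right)} = 2 - \left(52 - a a - n n - 2 \left(-10\right)^{2} n\right) = 2 - \left(52 - a^{2} - n^{2} - 2 \cdot 100 n\right) = 2 + \left(200 n + \left(-52 + a^{2} + n^{2}\right)\right) = 2 + \left(-52 + a^{2} + n^{2} + 200 n\right) = -50 + a^{2} + n^{2} + 200 n$)
$\sqrt{-29182 + \left(\left(W{\left(-71,2 \right)} - 10795\right) + 3394\right)} = \sqrt{-29182 + \left(\left(\left(-50 + \left(-71\right)^{2} + 2^{2} + 200 \cdot 2\right) - 10795\right) + 3394\right)} = \sqrt{-29182 + \left(\left(\left(-50 + 5041 + 4 + 400\right) - 10795\right) + 3394\right)} = \sqrt{-29182 + \left(\left(5395 - 10795\right) + 3394\right)} = \sqrt{-29182 + \left(-5400 + 3394\right)} = \sqrt{-29182 - 2006} = \sqrt{-31188} = 2 i \sqrt{7797}$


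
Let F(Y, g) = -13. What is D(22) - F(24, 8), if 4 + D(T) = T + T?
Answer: 53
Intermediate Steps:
D(T) = -4 + 2*T (D(T) = -4 + (T + T) = -4 + 2*T)
D(22) - F(24, 8) = (-4 + 2*22) - 1*(-13) = (-4 + 44) + 13 = 40 + 13 = 53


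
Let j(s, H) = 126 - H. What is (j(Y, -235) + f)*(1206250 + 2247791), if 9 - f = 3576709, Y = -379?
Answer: -12352821535899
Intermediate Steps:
f = -3576700 (f = 9 - 1*3576709 = 9 - 3576709 = -3576700)
(j(Y, -235) + f)*(1206250 + 2247791) = ((126 - 1*(-235)) - 3576700)*(1206250 + 2247791) = ((126 + 235) - 3576700)*3454041 = (361 - 3576700)*3454041 = -3576339*3454041 = -12352821535899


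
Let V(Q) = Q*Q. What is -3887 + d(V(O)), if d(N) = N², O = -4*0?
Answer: -3887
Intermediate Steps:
O = 0
V(Q) = Q²
-3887 + d(V(O)) = -3887 + (0²)² = -3887 + 0² = -3887 + 0 = -3887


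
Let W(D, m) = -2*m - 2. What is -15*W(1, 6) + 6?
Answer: 216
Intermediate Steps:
W(D, m) = -2 - 2*m
-15*W(1, 6) + 6 = -15*(-2 - 2*6) + 6 = -15*(-2 - 12) + 6 = -15*(-14) + 6 = 210 + 6 = 216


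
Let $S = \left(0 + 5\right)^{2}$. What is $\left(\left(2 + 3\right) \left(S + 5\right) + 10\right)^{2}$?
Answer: $25600$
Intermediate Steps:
$S = 25$ ($S = 5^{2} = 25$)
$\left(\left(2 + 3\right) \left(S + 5\right) + 10\right)^{2} = \left(\left(2 + 3\right) \left(25 + 5\right) + 10\right)^{2} = \left(5 \cdot 30 + 10\right)^{2} = \left(150 + 10\right)^{2} = 160^{2} = 25600$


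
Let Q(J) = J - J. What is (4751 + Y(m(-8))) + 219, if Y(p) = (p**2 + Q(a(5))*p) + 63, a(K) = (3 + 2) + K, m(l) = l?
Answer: 5097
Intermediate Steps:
a(K) = 5 + K
Q(J) = 0
Y(p) = 63 + p**2 (Y(p) = (p**2 + 0*p) + 63 = (p**2 + 0) + 63 = p**2 + 63 = 63 + p**2)
(4751 + Y(m(-8))) + 219 = (4751 + (63 + (-8)**2)) + 219 = (4751 + (63 + 64)) + 219 = (4751 + 127) + 219 = 4878 + 219 = 5097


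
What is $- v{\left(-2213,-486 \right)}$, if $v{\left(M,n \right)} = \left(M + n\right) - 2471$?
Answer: $5170$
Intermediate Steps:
$v{\left(M,n \right)} = -2471 + M + n$
$- v{\left(-2213,-486 \right)} = - (-2471 - 2213 - 486) = \left(-1\right) \left(-5170\right) = 5170$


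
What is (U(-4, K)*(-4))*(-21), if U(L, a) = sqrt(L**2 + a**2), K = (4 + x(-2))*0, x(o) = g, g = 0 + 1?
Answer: 336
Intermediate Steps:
g = 1
x(o) = 1
K = 0 (K = (4 + 1)*0 = 5*0 = 0)
(U(-4, K)*(-4))*(-21) = (sqrt((-4)**2 + 0**2)*(-4))*(-21) = (sqrt(16 + 0)*(-4))*(-21) = (sqrt(16)*(-4))*(-21) = (4*(-4))*(-21) = -16*(-21) = 336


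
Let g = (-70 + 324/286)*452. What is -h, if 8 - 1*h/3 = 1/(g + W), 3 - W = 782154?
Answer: -2791173765/116298889 ≈ -24.000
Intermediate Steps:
W = -782151 (W = 3 - 1*782154 = 3 - 782154 = -782151)
g = -4451296/143 (g = (-70 + 324*(1/286))*452 = (-70 + 162/143)*452 = -9848/143*452 = -4451296/143 ≈ -31128.)
h = 2791173765/116298889 (h = 24 - 3/(-4451296/143 - 782151) = 24 - 3/(-116298889/143) = 24 - 3*(-143/116298889) = 24 + 429/116298889 = 2791173765/116298889 ≈ 24.000)
-h = -1*2791173765/116298889 = -2791173765/116298889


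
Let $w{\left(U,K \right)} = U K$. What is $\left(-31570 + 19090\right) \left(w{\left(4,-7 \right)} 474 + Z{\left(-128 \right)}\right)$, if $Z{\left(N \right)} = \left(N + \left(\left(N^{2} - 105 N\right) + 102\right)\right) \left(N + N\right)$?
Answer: $95366668800$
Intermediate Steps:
$w{\left(U,K \right)} = K U$
$Z{\left(N \right)} = 2 N \left(102 + N^{2} - 104 N\right)$ ($Z{\left(N \right)} = \left(N + \left(102 + N^{2} - 105 N\right)\right) 2 N = \left(102 + N^{2} - 104 N\right) 2 N = 2 N \left(102 + N^{2} - 104 N\right)$)
$\left(-31570 + 19090\right) \left(w{\left(4,-7 \right)} 474 + Z{\left(-128 \right)}\right) = \left(-31570 + 19090\right) \left(\left(-7\right) 4 \cdot 474 + 2 \left(-128\right) \left(102 + \left(-128\right)^{2} - -13312\right)\right) = - 12480 \left(\left(-28\right) 474 + 2 \left(-128\right) \left(102 + 16384 + 13312\right)\right) = - 12480 \left(-13272 + 2 \left(-128\right) 29798\right) = - 12480 \left(-13272 - 7628288\right) = \left(-12480\right) \left(-7641560\right) = 95366668800$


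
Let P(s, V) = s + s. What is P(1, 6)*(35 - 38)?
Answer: -6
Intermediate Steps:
P(s, V) = 2*s
P(1, 6)*(35 - 38) = (2*1)*(35 - 38) = 2*(-3) = -6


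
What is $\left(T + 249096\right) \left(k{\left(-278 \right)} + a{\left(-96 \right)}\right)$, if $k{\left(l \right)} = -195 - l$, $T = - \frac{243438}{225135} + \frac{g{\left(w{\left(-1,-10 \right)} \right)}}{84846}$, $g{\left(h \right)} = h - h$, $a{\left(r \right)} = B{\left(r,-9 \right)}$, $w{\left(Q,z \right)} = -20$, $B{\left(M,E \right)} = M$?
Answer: $- \frac{243013266262}{75045} \approx -3.2382 \cdot 10^{6}$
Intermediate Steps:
$a{\left(r \right)} = r$
$g{\left(h \right)} = 0$
$T = - \frac{81146}{75045}$ ($T = - \frac{243438}{225135} + \frac{0}{84846} = \left(-243438\right) \frac{1}{225135} + 0 \cdot \frac{1}{84846} = - \frac{81146}{75045} + 0 = - \frac{81146}{75045} \approx -1.0813$)
$\left(T + 249096\right) \left(k{\left(-278 \right)} + a{\left(-96 \right)}\right) = \left(- \frac{81146}{75045} + 249096\right) \left(\left(-195 - -278\right) - 96\right) = \frac{18693328174 \left(\left(-195 + 278\right) - 96\right)}{75045} = \frac{18693328174 \left(83 - 96\right)}{75045} = \frac{18693328174}{75045} \left(-13\right) = - \frac{243013266262}{75045}$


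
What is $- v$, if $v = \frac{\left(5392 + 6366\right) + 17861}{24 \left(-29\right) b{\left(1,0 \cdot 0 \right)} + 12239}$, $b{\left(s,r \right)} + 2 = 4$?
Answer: $- \frac{29619}{10847} \approx -2.7306$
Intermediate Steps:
$b{\left(s,r \right)} = 2$ ($b{\left(s,r \right)} = -2 + 4 = 2$)
$v = \frac{29619}{10847}$ ($v = \frac{\left(5392 + 6366\right) + 17861}{24 \left(-29\right) 2 + 12239} = \frac{11758 + 17861}{\left(-696\right) 2 + 12239} = \frac{29619}{-1392 + 12239} = \frac{29619}{10847} \approx 2.7306$)
$- v = \left(-1\right) \frac{29619}{10847} = - \frac{29619}{10847}$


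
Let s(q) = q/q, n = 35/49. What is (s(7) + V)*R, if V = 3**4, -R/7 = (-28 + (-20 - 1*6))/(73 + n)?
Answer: 18081/43 ≈ 420.49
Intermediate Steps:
n = 5/7 (n = 35*(1/49) = 5/7 ≈ 0.71429)
s(q) = 1
R = 441/86 (R = -7*(-28 + (-20 - 1*6))/(73 + 5/7) = -7*(-28 + (-20 - 6))/516/7 = -7*(-28 - 26)*7/516 = -(-378)*7/516 = -7*(-63/86) = 441/86 ≈ 5.1279)
V = 81
(s(7) + V)*R = (1 + 81)*(441/86) = 82*(441/86) = 18081/43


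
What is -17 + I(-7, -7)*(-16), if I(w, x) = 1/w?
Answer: -103/7 ≈ -14.714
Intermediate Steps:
-17 + I(-7, -7)*(-16) = -17 - 16/(-7) = -17 - 1/7*(-16) = -17 + 16/7 = -103/7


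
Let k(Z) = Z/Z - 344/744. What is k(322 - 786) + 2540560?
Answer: 236272130/93 ≈ 2.5406e+6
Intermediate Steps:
k(Z) = 50/93 (k(Z) = 1 - 344*1/744 = 1 - 43/93 = 50/93)
k(322 - 786) + 2540560 = 50/93 + 2540560 = 236272130/93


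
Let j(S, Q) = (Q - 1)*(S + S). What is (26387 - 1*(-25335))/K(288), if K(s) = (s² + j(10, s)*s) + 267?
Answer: 51722/1736331 ≈ 0.029788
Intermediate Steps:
j(S, Q) = 2*S*(-1 + Q) (j(S, Q) = (-1 + Q)*(2*S) = 2*S*(-1 + Q))
K(s) = 267 + s² + s*(-20 + 20*s) (K(s) = (s² + (2*10*(-1 + s))*s) + 267 = (s² + (-20 + 20*s)*s) + 267 = (s² + s*(-20 + 20*s)) + 267 = 267 + s² + s*(-20 + 20*s))
(26387 - 1*(-25335))/K(288) = (26387 - 1*(-25335))/(267 - 20*288 + 21*288²) = (26387 + 25335)/(267 - 5760 + 21*82944) = 51722/(267 - 5760 + 1741824) = 51722/1736331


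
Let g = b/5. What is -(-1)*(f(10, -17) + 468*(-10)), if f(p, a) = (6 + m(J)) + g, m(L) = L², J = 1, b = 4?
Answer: -23361/5 ≈ -4672.2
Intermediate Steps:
g = ⅘ (g = 4/5 = 4*(⅕) = ⅘ ≈ 0.80000)
f(p, a) = 39/5 (f(p, a) = (6 + 1²) + ⅘ = (6 + 1) + ⅘ = 7 + ⅘ = 39/5)
-(-1)*(f(10, -17) + 468*(-10)) = -(-1)*(39/5 + 468*(-10)) = -(-1)*(39/5 - 4680) = -(-1)*(-23361)/5 = -1*23361/5 = -23361/5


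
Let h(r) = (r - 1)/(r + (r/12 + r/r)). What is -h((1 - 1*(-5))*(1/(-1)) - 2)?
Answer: -27/23 ≈ -1.1739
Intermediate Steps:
h(r) = (-1 + r)/(1 + 13*r/12) (h(r) = (-1 + r)/(r + (r*(1/12) + 1)) = (-1 + r)/(r + (r/12 + 1)) = (-1 + r)/(r + (1 + r/12)) = (-1 + r)/(1 + 13*r/12))
-h((1 - 1*(-5))*(1/(-1)) - 2) = -12*(-1 + ((1 - 1*(-5))*(1/(-1)) - 2))/(12 + 13*((1 - 1*(-5))*(1/(-1)) - 2)) = -12*(-1 + ((1 + 5)*(1*(-1)) - 2))/(12 + 13*((1 + 5)*(1*(-1)) - 2)) = -12*(-1 + (6*(-1) - 2))/(12 + 13*(6*(-1) - 2)) = -12*(-1 + (-6 - 2))/(12 + 13*(-6 - 2)) = -12*(-1 - 8)/(12 + 13*(-8)) = -12*(-9)/(12 - 104) = -12*(-9)/(-92) = -12*(-1)*(-9)/92 = -1*27/23 = -27/23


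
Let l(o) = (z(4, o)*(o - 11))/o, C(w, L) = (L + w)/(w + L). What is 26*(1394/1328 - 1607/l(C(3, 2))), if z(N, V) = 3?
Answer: 7071727/4980 ≈ 1420.0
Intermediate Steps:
C(w, L) = 1 (C(w, L) = (L + w)/(L + w) = 1)
l(o) = (-33 + 3*o)/o (l(o) = (3*(o - 11))/o = (3*(-11 + o))/o = (-33 + 3*o)/o)
26*(1394/1328 - 1607/l(C(3, 2))) = 26*(1394/1328 - 1607/(3 - 33/1)) = 26*(1394*(1/1328) - 1607/(3 - 33*1)) = 26*(697/664 - 1607/(3 - 33)) = 26*(697/664 - 1607/(-30)) = 26*(697/664 - 1607*(-1/30)) = 26*(697/664 + 1607/30) = 26*(543979/9960) = 7071727/4980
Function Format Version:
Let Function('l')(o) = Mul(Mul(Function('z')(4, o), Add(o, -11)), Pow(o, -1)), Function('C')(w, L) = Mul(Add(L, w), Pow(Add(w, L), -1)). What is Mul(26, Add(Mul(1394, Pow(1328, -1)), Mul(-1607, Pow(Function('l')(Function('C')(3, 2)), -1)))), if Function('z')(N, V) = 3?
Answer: Rational(7071727, 4980) ≈ 1420.0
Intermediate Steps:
Function('C')(w, L) = 1 (Function('C')(w, L) = Mul(Add(L, w), Pow(Add(L, w), -1)) = 1)
Function('l')(o) = Mul(Pow(o, -1), Add(-33, Mul(3, o))) (Function('l')(o) = Mul(Mul(3, Add(o, -11)), Pow(o, -1)) = Mul(Mul(3, Add(-11, o)), Pow(o, -1)) = Mul(Add(-33, Mul(3, o)), Pow(o, -1)) = Mul(Pow(o, -1), Add(-33, Mul(3, o))))
Mul(26, Add(Mul(1394, Pow(1328, -1)), Mul(-1607, Pow(Function('l')(Function('C')(3, 2)), -1)))) = Mul(26, Add(Mul(1394, Pow(1328, -1)), Mul(-1607, Pow(Add(3, Mul(-33, Pow(1, -1))), -1)))) = Mul(26, Add(Mul(1394, Rational(1, 1328)), Mul(-1607, Pow(Add(3, Mul(-33, 1)), -1)))) = Mul(26, Add(Rational(697, 664), Mul(-1607, Pow(Add(3, -33), -1)))) = Mul(26, Add(Rational(697, 664), Mul(-1607, Pow(-30, -1)))) = Mul(26, Add(Rational(697, 664), Mul(-1607, Rational(-1, 30)))) = Mul(26, Add(Rational(697, 664), Rational(1607, 30))) = Mul(26, Rational(543979, 9960)) = Rational(7071727, 4980)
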